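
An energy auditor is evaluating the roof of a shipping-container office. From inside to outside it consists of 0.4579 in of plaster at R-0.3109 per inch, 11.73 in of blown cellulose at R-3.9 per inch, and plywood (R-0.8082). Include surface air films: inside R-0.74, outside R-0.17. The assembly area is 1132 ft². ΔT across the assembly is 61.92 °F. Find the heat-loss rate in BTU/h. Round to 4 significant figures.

0.4579 × 0.3109 = 0.14236
11.73 × 3.9 = 45.747
R_total = 0.74 + 0.14236 + 45.747 + 0.8082 + 0.17 = 47.608 ft²·°F·h/BTU
Q = A·ΔT/R = 1132 × 61.92 / 47.608 = 1472.3 BTU/h

1472 BTU/h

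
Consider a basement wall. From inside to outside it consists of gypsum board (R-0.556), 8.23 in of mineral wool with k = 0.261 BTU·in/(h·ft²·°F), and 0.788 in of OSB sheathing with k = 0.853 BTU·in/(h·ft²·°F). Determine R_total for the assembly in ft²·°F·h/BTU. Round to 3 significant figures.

33.0 ft²·°F·h/BTU

8.23/0.261 = 31.53
0.788/0.853 = 0.9238
R_total = 0.556 + 31.53 + 0.9238 = 33.01 ft²·°F·h/BTU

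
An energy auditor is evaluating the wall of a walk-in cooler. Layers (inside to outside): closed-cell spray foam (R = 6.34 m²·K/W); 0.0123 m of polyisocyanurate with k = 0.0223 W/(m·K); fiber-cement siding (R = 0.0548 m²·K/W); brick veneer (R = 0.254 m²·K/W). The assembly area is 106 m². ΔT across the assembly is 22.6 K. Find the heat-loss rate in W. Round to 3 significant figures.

0.0123/0.0223 = 0.5516
R_total = 6.34 + 0.5516 + 0.0548 + 0.254 = 7.2 m²·K/W
Q = A·ΔT/R = 106 × 22.6 / 7.2 = 332.7 W

333 W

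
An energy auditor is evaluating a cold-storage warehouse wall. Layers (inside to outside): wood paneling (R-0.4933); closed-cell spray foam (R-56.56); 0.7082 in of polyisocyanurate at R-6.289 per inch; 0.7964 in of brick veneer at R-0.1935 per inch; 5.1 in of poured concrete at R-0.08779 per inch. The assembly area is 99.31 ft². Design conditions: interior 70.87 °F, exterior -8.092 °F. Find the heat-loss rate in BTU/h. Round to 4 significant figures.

126.3 BTU/h

0.7082 × 6.289 = 4.4539
0.7964 × 0.1935 = 0.1541
5.1 × 0.08779 = 0.44773
R_total = 0.4933 + 56.56 + 4.4539 + 0.1541 + 0.44773 = 62.109 ft²·°F·h/BTU
Q = A·ΔT/R = 99.31 × (70.87 − (-8.092)) / 62.109 = 126.26 BTU/h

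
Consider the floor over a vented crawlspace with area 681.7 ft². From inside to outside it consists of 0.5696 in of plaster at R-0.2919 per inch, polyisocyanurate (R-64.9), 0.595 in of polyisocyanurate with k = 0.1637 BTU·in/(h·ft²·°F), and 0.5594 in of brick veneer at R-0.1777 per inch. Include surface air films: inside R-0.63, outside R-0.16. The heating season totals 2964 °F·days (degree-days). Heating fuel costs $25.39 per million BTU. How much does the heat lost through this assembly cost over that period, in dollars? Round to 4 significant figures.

17.69 dollars

0.5696 × 0.2919 = 0.16627
0.595/0.1637 = 3.6347
0.5594 × 0.1777 = 0.099405
R_total = 0.63 + 0.16627 + 64.9 + 3.6347 + 0.099405 + 0.16 = 69.59 ft²·°F·h/BTU
E = A × HDD × 24 / R = 681.7 × 2964 × 24 / 69.59 = 696840 BTU
Cost = 696840/10⁶ × 25.39 = $17.693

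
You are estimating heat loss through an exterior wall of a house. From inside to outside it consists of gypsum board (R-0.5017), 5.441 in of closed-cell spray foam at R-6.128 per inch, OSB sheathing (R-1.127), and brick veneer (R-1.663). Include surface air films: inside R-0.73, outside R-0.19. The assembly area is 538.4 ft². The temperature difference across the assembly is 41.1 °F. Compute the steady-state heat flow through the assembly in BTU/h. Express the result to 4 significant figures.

589.2 BTU/h

5.441 × 6.128 = 33.342
R_total = 0.73 + 0.5017 + 33.342 + 1.127 + 1.663 + 0.19 = 37.554 ft²·°F·h/BTU
Q = A·ΔT/R = 538.4 × 41.1 / 37.554 = 589.24 BTU/h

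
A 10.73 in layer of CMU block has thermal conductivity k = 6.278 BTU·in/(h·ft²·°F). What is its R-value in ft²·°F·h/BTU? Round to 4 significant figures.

1.709 ft²·°F·h/BTU

R = L/k = 10.73/6.278 = 1.7091 ft²·°F·h/BTU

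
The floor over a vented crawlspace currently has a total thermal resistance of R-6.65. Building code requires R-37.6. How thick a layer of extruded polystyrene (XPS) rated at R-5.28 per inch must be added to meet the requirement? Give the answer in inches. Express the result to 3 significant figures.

ΔR = 37.6 − 6.65 = 30.95 ft²·°F·h/BTU
L = ΔR / (R/in) = 30.95/5.28 = 5.862 in

5.86 in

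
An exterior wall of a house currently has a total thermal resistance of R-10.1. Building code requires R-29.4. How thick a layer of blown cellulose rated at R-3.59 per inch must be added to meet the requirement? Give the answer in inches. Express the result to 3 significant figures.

ΔR = 29.4 − 10.1 = 19.3 ft²·°F·h/BTU
L = ΔR / (R/in) = 19.3/3.59 = 5.376 in

5.38 in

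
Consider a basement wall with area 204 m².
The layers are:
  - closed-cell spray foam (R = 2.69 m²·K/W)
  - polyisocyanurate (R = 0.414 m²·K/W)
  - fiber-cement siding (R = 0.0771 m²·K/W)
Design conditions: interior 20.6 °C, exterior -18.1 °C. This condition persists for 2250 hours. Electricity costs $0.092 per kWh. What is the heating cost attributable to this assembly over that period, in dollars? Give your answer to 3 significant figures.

514 dollars

R_total = 2.69 + 0.414 + 0.0771 = 3.181 m²·K/W
Q = 204 × (20.6 − (-18.1)) / 3.181 = 2482 W
E = 2482 W × 2250 h / 1000 = 5584 kWh
Cost = 5584 × 0.092 = $513.7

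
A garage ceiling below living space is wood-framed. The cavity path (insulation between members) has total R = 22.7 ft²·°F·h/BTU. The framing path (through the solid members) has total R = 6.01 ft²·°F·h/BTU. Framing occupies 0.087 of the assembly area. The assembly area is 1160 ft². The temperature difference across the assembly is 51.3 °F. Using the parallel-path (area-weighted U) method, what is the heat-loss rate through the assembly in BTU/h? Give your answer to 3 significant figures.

U_eff = 0.913/22.7 + 0.087/6.01 = 0.04022 + 0.01448 = 0.0547
R_eff = 1/U_eff = 18.28 ft²·°F·h/BTU
Q = 1160 × 51.3 / 18.28 = 3255 BTU/h

3250 BTU/h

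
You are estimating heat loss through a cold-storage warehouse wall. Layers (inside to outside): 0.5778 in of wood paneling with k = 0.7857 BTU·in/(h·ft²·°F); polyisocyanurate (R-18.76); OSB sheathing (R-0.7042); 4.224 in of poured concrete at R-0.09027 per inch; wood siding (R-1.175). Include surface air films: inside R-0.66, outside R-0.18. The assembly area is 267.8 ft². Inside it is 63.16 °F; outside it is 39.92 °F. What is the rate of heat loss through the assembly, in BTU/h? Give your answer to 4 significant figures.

0.5778/0.7857 = 0.7354
4.224 × 0.09027 = 0.3813
R_total = 0.66 + 0.7354 + 18.76 + 0.7042 + 0.3813 + 1.175 + 0.18 = 22.596 ft²·°F·h/BTU
Q = A·ΔT/R = 267.8 × (63.16 − 39.92) / 22.596 = 275.43 BTU/h

275.4 BTU/h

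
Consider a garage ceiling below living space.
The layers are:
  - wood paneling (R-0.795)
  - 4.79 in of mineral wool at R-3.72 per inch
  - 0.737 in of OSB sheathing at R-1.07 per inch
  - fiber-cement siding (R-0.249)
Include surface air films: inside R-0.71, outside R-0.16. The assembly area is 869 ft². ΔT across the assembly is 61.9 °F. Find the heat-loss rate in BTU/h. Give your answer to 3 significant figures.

4.79 × 3.72 = 17.82
0.737 × 1.07 = 0.7886
R_total = 0.71 + 0.795 + 17.82 + 0.7886 + 0.249 + 0.16 = 20.52 ft²·°F·h/BTU
Q = A·ΔT/R = 869 × 61.9 / 20.52 = 2621 BTU/h

2620 BTU/h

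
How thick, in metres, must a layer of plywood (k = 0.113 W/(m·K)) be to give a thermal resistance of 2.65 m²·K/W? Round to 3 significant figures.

0.299 m

L = R·k = 2.65 × 0.113 = 0.2994 m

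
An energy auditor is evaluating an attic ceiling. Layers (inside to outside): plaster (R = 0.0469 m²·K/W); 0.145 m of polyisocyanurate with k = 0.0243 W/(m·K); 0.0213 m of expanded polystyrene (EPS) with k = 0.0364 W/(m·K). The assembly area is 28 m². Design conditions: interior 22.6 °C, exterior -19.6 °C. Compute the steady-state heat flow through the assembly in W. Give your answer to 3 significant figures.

179 W

0.145/0.0243 = 5.967
0.0213/0.0364 = 0.5852
R_total = 0.0469 + 5.967 + 0.5852 = 6.599 m²·K/W
Q = A·ΔT/R = 28 × (22.6 − (-19.6)) / 6.599 = 179.1 W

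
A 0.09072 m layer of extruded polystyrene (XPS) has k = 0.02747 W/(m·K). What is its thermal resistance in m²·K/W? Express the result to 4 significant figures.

3.303 m²·K/W

R = L/k = 0.09072/0.02747 = 3.3025 m²·K/W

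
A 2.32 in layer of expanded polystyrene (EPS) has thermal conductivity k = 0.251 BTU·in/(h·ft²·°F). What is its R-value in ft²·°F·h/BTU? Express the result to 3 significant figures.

9.24 ft²·°F·h/BTU

R = L/k = 2.32/0.251 = 9.243 ft²·°F·h/BTU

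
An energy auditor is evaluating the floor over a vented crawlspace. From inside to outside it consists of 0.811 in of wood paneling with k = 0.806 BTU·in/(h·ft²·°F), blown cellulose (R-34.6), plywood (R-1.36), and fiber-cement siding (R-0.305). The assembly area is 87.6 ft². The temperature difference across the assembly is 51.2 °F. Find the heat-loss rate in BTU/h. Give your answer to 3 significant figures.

0.811/0.806 = 1.006
R_total = 1.006 + 34.6 + 1.36 + 0.305 = 37.27 ft²·°F·h/BTU
Q = A·ΔT/R = 87.6 × 51.2 / 37.27 = 120.3 BTU/h

120 BTU/h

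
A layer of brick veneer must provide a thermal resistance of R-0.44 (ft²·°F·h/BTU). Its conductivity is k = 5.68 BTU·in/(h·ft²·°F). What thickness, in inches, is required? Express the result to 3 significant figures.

L = R × k = 0.44 × 5.68 = 2.499 in

2.50 in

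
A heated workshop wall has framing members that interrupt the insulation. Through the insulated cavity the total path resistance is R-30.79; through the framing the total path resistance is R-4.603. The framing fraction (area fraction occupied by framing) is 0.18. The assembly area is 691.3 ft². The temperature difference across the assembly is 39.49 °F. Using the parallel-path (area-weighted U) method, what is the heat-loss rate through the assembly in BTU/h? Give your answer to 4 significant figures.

1795 BTU/h

U_eff = 0.82/30.79 + 0.18/4.603 = 0.026632 + 0.039105 = 0.065737
R_eff = 1/U_eff = 15.212 ft²·°F·h/BTU
Q = 691.3 × 39.49 / 15.212 = 1794.6 BTU/h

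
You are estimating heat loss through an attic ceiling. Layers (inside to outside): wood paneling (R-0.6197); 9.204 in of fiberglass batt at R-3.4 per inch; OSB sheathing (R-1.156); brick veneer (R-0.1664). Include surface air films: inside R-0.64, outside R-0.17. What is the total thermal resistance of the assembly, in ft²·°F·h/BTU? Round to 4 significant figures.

9.204 × 3.4 = 31.294
R_total = 0.64 + 0.6197 + 31.294 + 1.156 + 0.1664 + 0.17 = 34.046 ft²·°F·h/BTU

34.05 ft²·°F·h/BTU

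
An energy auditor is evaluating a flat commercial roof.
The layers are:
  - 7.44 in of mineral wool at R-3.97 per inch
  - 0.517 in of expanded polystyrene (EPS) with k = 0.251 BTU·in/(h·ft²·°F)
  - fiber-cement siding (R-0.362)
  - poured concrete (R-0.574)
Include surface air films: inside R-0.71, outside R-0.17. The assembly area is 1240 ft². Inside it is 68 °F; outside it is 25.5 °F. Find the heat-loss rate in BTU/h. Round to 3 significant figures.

1580 BTU/h

7.44 × 3.97 = 29.54
0.517/0.251 = 2.06
R_total = 0.71 + 29.54 + 2.06 + 0.362 + 0.574 + 0.17 = 33.41 ft²·°F·h/BTU
Q = A·ΔT/R = 1240 × (68 − 25.5) / 33.41 = 1577 BTU/h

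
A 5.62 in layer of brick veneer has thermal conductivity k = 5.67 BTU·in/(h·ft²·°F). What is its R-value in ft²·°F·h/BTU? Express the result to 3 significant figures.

0.991 ft²·°F·h/BTU

R = L/k = 5.62/5.67 = 0.9912 ft²·°F·h/BTU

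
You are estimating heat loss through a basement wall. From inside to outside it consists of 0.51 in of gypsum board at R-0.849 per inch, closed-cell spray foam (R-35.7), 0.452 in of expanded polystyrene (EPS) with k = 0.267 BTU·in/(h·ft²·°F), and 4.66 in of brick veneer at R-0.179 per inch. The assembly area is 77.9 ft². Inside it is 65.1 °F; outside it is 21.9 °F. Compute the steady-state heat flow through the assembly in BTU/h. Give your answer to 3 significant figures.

0.51 × 0.849 = 0.433
0.452/0.267 = 1.693
4.66 × 0.179 = 0.8341
R_total = 0.433 + 35.7 + 1.693 + 0.8341 = 38.66 ft²·°F·h/BTU
Q = A·ΔT/R = 77.9 × (65.1 − 21.9) / 38.66 = 87.05 BTU/h

87.0 BTU/h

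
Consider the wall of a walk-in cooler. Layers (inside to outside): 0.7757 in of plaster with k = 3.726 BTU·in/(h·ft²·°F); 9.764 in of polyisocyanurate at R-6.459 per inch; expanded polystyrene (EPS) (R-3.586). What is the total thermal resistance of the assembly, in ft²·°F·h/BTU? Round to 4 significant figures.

66.86 ft²·°F·h/BTU

0.7757/3.726 = 0.20819
9.764 × 6.459 = 63.066
R_total = 0.20819 + 63.066 + 3.586 = 66.86 ft²·°F·h/BTU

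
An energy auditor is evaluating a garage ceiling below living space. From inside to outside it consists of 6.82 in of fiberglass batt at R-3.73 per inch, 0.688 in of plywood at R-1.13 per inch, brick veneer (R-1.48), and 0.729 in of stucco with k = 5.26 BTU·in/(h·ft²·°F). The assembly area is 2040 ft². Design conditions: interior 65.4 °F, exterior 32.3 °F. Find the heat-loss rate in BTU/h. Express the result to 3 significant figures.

6.82 × 3.73 = 25.44
0.688 × 1.13 = 0.7774
0.729/5.26 = 0.1386
R_total = 25.44 + 0.7774 + 1.48 + 0.1386 = 27.83 ft²·°F·h/BTU
Q = A·ΔT/R = 2040 × (65.4 − 32.3) / 27.83 = 2426 BTU/h

2430 BTU/h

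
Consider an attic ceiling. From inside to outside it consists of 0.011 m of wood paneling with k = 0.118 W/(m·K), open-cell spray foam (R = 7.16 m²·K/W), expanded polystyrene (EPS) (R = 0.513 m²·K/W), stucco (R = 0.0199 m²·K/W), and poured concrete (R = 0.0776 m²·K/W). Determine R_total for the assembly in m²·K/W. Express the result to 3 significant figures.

7.86 m²·K/W

0.011/0.118 = 0.09322
R_total = 0.09322 + 7.16 + 0.513 + 0.0199 + 0.0776 = 7.864 m²·K/W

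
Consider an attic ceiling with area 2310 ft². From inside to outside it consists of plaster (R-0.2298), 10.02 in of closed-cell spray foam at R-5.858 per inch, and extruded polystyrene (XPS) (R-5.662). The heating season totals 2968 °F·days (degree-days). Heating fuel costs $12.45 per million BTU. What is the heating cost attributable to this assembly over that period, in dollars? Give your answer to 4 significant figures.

10.02 × 5.858 = 58.697
R_total = 0.2298 + 58.697 + 5.662 = 64.589 ft²·°F·h/BTU
E = A × HDD × 24 / R = 2310 × 2968 × 24 / 64.589 = 2547600 BTU
Cost = 2547600/10⁶ × 12.45 = $31.717

31.72 dollars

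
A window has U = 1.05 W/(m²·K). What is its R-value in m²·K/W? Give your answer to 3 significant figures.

R = 1/U = 1/1.05 = 0.9524

0.952 m²·K/W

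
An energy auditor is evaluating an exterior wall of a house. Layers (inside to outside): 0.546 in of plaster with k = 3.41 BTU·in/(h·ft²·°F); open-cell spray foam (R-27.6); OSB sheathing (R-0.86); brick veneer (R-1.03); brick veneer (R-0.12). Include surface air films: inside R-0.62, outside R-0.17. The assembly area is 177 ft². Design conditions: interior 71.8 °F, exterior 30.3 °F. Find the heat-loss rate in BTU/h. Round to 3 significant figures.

240 BTU/h

0.546/3.41 = 0.1601
R_total = 0.62 + 0.1601 + 27.6 + 0.86 + 1.03 + 0.12 + 0.17 = 30.56 ft²·°F·h/BTU
Q = A·ΔT/R = 177 × (71.8 − 30.3) / 30.56 = 240.4 BTU/h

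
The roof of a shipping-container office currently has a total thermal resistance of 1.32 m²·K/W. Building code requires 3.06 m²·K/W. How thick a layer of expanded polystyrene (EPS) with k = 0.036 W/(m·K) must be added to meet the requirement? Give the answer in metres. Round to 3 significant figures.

ΔR = 3.06 − 1.32 = 1.74 m²·K/W
L = ΔR × k = 1.74 × 0.036 = 0.06264 m

0.0626 m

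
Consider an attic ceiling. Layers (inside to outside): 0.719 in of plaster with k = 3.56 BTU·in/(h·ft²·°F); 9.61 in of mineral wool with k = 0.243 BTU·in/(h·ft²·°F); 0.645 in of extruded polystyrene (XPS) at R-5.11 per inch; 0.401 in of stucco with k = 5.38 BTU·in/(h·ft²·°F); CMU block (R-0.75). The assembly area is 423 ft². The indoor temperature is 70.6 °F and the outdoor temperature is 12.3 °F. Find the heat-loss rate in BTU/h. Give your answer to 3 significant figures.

0.719/3.56 = 0.202
9.61/0.243 = 39.55
0.645 × 5.11 = 3.296
0.401/5.38 = 0.07454
R_total = 0.202 + 39.55 + 3.296 + 0.07454 + 0.75 = 43.87 ft²·°F·h/BTU
Q = A·ΔT/R = 423 × (70.6 − 12.3) / 43.87 = 562.1 BTU/h

562 BTU/h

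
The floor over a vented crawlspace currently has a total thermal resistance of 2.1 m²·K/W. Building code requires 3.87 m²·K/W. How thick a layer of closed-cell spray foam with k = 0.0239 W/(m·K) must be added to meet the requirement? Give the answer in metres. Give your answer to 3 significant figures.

ΔR = 3.87 − 2.1 = 1.77 m²·K/W
L = ΔR × k = 1.77 × 0.0239 = 0.0423 m

0.0423 m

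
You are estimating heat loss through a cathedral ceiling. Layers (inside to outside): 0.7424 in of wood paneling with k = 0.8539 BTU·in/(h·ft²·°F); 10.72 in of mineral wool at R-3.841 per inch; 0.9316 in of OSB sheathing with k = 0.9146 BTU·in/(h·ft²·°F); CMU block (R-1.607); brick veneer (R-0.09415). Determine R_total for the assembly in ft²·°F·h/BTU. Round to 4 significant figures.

44.76 ft²·°F·h/BTU

0.7424/0.8539 = 0.86942
10.72 × 3.841 = 41.176
0.9316/0.9146 = 1.0186
R_total = 0.86942 + 41.176 + 1.0186 + 1.607 + 0.09415 = 44.765 ft²·°F·h/BTU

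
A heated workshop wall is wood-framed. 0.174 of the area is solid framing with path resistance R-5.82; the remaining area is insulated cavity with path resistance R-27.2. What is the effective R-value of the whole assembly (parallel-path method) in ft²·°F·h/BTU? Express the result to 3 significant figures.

U_eff = 0.826/27.2 + 0.174/5.82 = 0.03037 + 0.0299 = 0.06026
R_eff = 1/U_eff = 16.59 ft²·°F·h/BTU

16.6 ft²·°F·h/BTU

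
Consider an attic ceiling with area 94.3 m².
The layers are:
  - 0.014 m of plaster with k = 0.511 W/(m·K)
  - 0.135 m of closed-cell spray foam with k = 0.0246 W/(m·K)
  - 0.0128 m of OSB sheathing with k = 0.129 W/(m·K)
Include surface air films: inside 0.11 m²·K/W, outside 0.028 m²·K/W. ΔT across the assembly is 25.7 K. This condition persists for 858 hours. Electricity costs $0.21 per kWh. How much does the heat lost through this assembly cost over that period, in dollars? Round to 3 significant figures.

0.014/0.511 = 0.0274
0.135/0.0246 = 5.488
0.0128/0.129 = 0.09922
R_total = 0.11 + 0.0274 + 5.488 + 0.09922 + 0.028 = 5.752 m²·K/W
Q = 94.3 × 25.7 / 5.752 = 421.3 W
E = 421.3 W × 858 h / 1000 = 361.5 kWh
Cost = 361.5 × 0.21 = $75.91

75.9 dollars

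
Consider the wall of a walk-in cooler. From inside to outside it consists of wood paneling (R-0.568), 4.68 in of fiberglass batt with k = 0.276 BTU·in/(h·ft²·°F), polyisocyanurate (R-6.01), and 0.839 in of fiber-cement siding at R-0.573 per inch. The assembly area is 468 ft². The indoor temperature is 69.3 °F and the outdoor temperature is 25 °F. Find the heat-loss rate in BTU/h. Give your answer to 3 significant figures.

4.68/0.276 = 16.96
0.839 × 0.573 = 0.4807
R_total = 0.568 + 16.96 + 6.01 + 0.4807 = 24.02 ft²·°F·h/BTU
Q = A·ΔT/R = 468 × (69.3 − 25) / 24.02 = 863.3 BTU/h

863 BTU/h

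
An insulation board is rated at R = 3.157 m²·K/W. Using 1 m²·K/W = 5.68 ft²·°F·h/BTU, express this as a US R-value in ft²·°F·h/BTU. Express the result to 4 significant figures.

17.93 ft²·°F·h/BTU

R_US = 3.157 × 5.68 = 17.932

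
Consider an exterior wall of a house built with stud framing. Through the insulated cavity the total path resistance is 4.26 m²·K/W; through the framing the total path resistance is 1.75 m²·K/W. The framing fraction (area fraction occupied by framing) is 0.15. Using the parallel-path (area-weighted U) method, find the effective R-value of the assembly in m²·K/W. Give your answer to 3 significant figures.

3.51 m²·K/W

U_eff = 0.85/4.26 + 0.15/1.75 = 0.1995 + 0.08571 = 0.2852
R_eff = 1/U_eff = 3.506 m²·K/W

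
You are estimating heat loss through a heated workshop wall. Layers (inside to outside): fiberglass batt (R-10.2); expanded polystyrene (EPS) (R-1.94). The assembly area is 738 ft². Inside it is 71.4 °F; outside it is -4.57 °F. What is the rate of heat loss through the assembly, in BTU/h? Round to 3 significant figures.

4620 BTU/h

R_total = 10.2 + 1.94 = 12.14 ft²·°F·h/BTU
Q = A·ΔT/R = 738 × (71.4 − (-4.57)) / 12.14 = 4618 BTU/h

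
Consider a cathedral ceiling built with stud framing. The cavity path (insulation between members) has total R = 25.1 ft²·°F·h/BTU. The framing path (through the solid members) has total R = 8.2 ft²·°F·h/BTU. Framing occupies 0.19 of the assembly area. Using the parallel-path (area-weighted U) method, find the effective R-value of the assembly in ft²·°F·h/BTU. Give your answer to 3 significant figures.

U_eff = 0.81/25.1 + 0.19/8.2 = 0.03227 + 0.02317 = 0.05544
R_eff = 1/U_eff = 18.04 ft²·°F·h/BTU

18.0 ft²·°F·h/BTU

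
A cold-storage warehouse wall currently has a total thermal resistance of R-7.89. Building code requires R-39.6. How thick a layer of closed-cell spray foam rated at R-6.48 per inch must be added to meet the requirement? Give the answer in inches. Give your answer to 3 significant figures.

ΔR = 39.6 − 7.89 = 31.71 ft²·°F·h/BTU
L = ΔR / (R/in) = 31.71/6.48 = 4.894 in

4.89 in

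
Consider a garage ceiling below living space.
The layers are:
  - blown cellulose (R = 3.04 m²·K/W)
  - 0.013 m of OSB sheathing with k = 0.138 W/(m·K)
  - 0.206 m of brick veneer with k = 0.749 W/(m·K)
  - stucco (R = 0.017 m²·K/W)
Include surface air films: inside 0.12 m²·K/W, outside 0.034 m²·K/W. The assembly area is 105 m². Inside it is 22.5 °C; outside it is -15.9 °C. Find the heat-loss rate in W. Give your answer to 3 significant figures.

0.013/0.138 = 0.0942
0.206/0.749 = 0.275
R_total = 0.12 + 3.04 + 0.0942 + 0.275 + 0.017 + 0.034 = 3.58 m²·K/W
Q = A·ΔT/R = 105 × (22.5 − (-15.9)) / 3.58 = 1126 W

1130 W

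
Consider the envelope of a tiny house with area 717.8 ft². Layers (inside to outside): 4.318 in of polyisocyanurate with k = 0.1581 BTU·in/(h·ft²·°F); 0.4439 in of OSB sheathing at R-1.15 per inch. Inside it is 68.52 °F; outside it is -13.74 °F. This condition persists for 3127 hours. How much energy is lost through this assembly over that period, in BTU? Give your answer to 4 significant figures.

6636000 BTU

4.318/0.1581 = 27.312
0.4439 × 1.15 = 0.51048
R_total = 27.312 + 0.51048 = 27.822 ft²·°F·h/BTU
Q = 717.8 × (68.52 − (-13.74)) / 27.822 = 2122.3 BTU/h
E = 2122.3 × 3127 = 6636300 BTU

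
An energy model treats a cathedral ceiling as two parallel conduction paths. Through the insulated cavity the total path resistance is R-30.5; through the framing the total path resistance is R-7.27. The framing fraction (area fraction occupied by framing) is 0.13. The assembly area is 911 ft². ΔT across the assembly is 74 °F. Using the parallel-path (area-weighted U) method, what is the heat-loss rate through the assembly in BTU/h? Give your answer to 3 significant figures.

3130 BTU/h

U_eff = 0.87/30.5 + 0.13/7.27 = 0.02852 + 0.01788 = 0.04641
R_eff = 1/U_eff = 21.55 ft²·°F·h/BTU
Q = 911 × 74 / 21.55 = 3128 BTU/h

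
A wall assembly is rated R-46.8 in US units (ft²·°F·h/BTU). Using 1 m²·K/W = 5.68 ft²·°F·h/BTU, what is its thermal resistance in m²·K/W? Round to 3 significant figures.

8.24 m²·K/W

R_SI = 46.8/5.68 = 8.239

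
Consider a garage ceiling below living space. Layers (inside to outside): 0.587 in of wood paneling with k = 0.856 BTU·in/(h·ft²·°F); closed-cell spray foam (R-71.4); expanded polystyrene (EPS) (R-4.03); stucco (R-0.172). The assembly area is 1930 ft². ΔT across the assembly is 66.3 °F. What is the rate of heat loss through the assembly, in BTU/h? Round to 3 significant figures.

1680 BTU/h

0.587/0.856 = 0.6857
R_total = 0.6857 + 71.4 + 4.03 + 0.172 = 76.29 ft²·°F·h/BTU
Q = A·ΔT/R = 1930 × 66.3 / 76.29 = 1677 BTU/h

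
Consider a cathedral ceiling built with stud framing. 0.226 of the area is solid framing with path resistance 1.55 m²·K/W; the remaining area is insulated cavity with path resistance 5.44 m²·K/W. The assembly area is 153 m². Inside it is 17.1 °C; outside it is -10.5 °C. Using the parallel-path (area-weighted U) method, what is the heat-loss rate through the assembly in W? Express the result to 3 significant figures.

U_eff = 0.774/5.44 + 0.226/1.55 = 0.1423 + 0.1458 = 0.2881
R_eff = 1/U_eff = 3.471 m²·K/W
Q = 153 × (17.1 − (-10.5)) / 3.471 = 1217 W

1220 W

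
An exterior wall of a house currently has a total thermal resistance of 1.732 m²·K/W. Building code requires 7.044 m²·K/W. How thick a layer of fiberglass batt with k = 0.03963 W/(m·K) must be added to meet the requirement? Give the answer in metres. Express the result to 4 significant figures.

0.2105 m

ΔR = 7.044 − 1.732 = 5.312 m²·K/W
L = ΔR × k = 5.312 × 0.03963 = 0.21051 m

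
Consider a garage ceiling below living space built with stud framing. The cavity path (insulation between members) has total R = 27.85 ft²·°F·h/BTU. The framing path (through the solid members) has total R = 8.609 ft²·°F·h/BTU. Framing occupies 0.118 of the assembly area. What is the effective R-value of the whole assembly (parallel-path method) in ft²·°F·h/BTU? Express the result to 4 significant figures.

U_eff = 0.882/27.85 + 0.118/8.609 = 0.03167 + 0.013707 = 0.045376
R_eff = 1/U_eff = 22.038 ft²·°F·h/BTU

22.04 ft²·°F·h/BTU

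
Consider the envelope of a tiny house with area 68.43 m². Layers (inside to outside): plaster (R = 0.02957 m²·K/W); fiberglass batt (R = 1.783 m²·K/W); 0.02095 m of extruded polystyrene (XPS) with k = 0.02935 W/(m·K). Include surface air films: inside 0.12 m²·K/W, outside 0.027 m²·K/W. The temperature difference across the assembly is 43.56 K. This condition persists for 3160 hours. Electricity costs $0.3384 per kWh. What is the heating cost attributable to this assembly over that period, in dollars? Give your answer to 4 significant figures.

0.02095/0.02935 = 0.7138
R_total = 0.12 + 0.02957 + 1.783 + 0.7138 + 0.027 = 2.6734 m²·K/W
Q = 68.43 × 43.56 / 2.6734 = 1115 W
E = 1115 W × 3160 h / 1000 = 3523.4 kWh
Cost = 3523.4 × 0.3384 = $1192.3

1192 dollars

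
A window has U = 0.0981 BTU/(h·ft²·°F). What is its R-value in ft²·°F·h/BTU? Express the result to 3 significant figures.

R = 1/U = 1/0.0981 = 10.19

10.2 ft²·°F·h/BTU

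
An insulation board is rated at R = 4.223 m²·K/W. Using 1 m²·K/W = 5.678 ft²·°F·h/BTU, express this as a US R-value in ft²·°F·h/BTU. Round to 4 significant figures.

23.98 ft²·°F·h/BTU

R_US = 4.223 × 5.678 = 23.978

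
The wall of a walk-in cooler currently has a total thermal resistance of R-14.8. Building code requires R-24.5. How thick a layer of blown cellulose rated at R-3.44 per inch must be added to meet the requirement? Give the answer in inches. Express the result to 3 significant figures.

2.82 in

ΔR = 24.5 − 14.8 = 9.7 ft²·°F·h/BTU
L = ΔR / (R/in) = 9.7/3.44 = 2.82 in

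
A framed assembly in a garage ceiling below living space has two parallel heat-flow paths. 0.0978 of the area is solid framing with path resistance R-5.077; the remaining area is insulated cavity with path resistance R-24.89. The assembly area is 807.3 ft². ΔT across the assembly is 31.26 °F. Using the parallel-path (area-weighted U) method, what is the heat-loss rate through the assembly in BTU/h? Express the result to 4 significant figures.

U_eff = 0.9022/24.89 + 0.0978/5.077 = 0.036247 + 0.019263 = 0.055511
R_eff = 1/U_eff = 18.015 ft²·°F·h/BTU
Q = 807.3 × 31.26 / 18.015 = 1400.9 BTU/h

1401 BTU/h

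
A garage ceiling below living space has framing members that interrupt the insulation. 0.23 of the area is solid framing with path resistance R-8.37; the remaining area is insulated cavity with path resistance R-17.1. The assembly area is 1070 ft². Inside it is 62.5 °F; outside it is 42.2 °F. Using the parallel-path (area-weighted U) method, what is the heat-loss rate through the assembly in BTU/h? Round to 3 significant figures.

1570 BTU/h

U_eff = 0.77/17.1 + 0.23/8.37 = 0.04503 + 0.02748 = 0.07251
R_eff = 1/U_eff = 13.79 ft²·°F·h/BTU
Q = 1070 × (62.5 − 42.2) / 13.79 = 1575 BTU/h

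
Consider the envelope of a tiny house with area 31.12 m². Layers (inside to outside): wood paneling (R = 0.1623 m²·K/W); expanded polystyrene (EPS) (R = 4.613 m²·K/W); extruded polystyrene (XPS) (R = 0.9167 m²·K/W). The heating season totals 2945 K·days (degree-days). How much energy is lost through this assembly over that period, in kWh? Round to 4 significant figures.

386.4 kWh

R_total = 0.1623 + 4.613 + 0.9167 = 5.692 m²·K/W
E = A × HDD × 24 / R / 1000 = 31.12 × 2945 × 24 / 5.692 / 1000 = 386.43 kWh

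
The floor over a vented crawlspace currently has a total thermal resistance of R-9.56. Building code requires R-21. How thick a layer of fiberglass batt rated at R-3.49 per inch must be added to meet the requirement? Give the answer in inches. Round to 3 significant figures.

ΔR = 21 − 9.56 = 11.44 ft²·°F·h/BTU
L = ΔR / (R/in) = 11.44/3.49 = 3.278 in

3.28 in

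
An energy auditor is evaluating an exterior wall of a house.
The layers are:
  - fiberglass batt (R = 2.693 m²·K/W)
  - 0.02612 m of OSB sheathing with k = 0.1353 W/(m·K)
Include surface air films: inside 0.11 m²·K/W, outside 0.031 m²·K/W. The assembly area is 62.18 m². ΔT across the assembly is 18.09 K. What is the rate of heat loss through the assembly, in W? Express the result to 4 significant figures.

371.6 W

0.02612/0.1353 = 0.19305
R_total = 0.11 + 2.693 + 0.19305 + 0.031 = 3.0271 m²·K/W
Q = A·ΔT/R = 62.18 × 18.09 / 3.0271 = 371.59 W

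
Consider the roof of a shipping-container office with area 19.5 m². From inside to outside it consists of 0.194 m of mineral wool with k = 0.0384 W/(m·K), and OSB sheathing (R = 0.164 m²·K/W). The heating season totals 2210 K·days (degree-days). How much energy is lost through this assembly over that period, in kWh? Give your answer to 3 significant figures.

0.194/0.0384 = 5.052
R_total = 5.052 + 0.164 = 5.216 m²·K/W
E = A × HDD × 24 / R / 1000 = 19.5 × 2210 × 24 / 5.216 / 1000 = 198.3 kWh

198 kWh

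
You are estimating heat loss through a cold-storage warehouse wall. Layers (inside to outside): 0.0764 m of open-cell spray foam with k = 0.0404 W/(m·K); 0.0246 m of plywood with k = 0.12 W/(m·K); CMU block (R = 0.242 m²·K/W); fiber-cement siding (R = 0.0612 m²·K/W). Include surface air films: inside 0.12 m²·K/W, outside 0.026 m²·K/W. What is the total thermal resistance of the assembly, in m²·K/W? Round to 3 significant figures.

0.0764/0.0404 = 1.891
0.0246/0.12 = 0.205
R_total = 0.12 + 1.891 + 0.205 + 0.242 + 0.0612 + 0.026 = 2.545 m²·K/W

2.55 m²·K/W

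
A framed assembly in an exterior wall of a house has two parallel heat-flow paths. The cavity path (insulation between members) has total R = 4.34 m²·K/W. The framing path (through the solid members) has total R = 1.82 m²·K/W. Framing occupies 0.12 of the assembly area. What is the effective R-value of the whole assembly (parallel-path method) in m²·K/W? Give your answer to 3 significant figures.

3.72 m²·K/W

U_eff = 0.88/4.34 + 0.12/1.82 = 0.2028 + 0.06593 = 0.2687
R_eff = 1/U_eff = 3.722 m²·K/W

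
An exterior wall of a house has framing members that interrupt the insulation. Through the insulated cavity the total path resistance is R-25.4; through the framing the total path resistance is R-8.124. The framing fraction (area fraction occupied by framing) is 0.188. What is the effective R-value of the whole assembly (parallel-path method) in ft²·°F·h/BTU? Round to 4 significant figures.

U_eff = 0.812/25.4 + 0.188/8.124 = 0.031969 + 0.023141 = 0.05511
R_eff = 1/U_eff = 18.146 ft²·°F·h/BTU

18.15 ft²·°F·h/BTU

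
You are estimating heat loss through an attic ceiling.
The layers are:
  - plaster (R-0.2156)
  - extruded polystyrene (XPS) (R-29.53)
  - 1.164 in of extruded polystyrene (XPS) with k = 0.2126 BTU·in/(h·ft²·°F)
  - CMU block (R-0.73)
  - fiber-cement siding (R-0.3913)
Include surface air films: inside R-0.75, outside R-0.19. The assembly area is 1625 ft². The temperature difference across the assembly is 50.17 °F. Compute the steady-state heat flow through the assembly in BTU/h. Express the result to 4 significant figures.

2187 BTU/h

1.164/0.2126 = 5.4751
R_total = 0.75 + 0.2156 + 29.53 + 5.4751 + 0.73 + 0.3913 + 0.19 = 37.282 ft²·°F·h/BTU
Q = A·ΔT/R = 1625 × 50.17 / 37.282 = 2186.7 BTU/h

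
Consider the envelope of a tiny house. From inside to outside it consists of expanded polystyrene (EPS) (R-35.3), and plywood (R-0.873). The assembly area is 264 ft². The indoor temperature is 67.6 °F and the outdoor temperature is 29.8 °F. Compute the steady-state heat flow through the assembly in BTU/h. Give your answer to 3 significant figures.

R_total = 35.3 + 0.873 = 36.17 ft²·°F·h/BTU
Q = A·ΔT/R = 264 × (67.6 − 29.8) / 36.17 = 275.9 BTU/h

276 BTU/h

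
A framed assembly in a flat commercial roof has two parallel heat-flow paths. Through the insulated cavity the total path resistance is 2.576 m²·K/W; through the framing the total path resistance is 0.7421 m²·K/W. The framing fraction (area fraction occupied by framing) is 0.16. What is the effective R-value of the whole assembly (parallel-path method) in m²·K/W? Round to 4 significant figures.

1.846 m²·K/W

U_eff = 0.84/2.576 + 0.16/0.7421 = 0.32609 + 0.2156 = 0.54169
R_eff = 1/U_eff = 1.8461 m²·K/W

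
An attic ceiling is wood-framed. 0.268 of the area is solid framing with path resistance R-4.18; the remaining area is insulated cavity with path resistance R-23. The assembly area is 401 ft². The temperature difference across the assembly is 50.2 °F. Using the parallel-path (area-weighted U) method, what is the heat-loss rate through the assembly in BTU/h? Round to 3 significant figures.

U_eff = 0.732/23 + 0.268/4.18 = 0.03183 + 0.06411 = 0.09594
R_eff = 1/U_eff = 10.42 ft²·°F·h/BTU
Q = 401 × 50.2 / 10.42 = 1931 BTU/h

1930 BTU/h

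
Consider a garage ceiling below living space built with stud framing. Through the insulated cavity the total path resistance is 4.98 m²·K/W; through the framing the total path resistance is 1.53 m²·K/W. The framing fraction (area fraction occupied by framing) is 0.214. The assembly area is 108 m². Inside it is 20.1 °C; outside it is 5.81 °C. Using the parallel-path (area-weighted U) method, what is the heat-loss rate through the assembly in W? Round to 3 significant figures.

459 W

U_eff = 0.786/4.98 + 0.214/1.53 = 0.1578 + 0.1399 = 0.2977
R_eff = 1/U_eff = 3.359 m²·K/W
Q = 108 × (20.1 − 5.81) / 3.359 = 459.4 W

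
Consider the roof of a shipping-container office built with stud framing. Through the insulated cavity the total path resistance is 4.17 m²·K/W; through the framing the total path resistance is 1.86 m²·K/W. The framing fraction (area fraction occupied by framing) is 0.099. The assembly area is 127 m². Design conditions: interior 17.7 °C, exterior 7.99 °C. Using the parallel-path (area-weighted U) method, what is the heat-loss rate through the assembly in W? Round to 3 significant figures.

U_eff = 0.901/4.17 + 0.099/1.86 = 0.2161 + 0.05323 = 0.2693
R_eff = 1/U_eff = 3.713 m²·K/W
Q = 127 × (17.7 − 7.99) / 3.713 = 332.1 W

332 W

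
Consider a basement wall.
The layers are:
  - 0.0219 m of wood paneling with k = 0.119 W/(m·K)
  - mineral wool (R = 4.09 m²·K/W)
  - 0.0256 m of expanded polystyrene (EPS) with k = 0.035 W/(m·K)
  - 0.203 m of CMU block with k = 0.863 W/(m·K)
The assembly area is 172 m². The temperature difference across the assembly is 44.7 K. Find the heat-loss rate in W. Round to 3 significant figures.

0.0219/0.119 = 0.184
0.0256/0.035 = 0.7314
0.203/0.863 = 0.2352
R_total = 0.184 + 4.09 + 0.7314 + 0.2352 = 5.241 m²·K/W
Q = A·ΔT/R = 172 × 44.7 / 5.241 = 1467 W

1470 W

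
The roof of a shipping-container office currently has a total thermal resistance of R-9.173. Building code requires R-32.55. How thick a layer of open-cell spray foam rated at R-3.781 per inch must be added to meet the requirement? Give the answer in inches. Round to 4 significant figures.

6.183 in

ΔR = 32.55 − 9.173 = 23.377 ft²·°F·h/BTU
L = ΔR / (R/in) = 23.377/3.781 = 6.1828 in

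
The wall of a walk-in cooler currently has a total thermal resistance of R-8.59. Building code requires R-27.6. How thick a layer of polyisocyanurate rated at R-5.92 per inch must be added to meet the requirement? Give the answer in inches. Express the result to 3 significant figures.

3.21 in

ΔR = 27.6 − 8.59 = 19.01 ft²·°F·h/BTU
L = ΔR / (R/in) = 19.01/5.92 = 3.211 in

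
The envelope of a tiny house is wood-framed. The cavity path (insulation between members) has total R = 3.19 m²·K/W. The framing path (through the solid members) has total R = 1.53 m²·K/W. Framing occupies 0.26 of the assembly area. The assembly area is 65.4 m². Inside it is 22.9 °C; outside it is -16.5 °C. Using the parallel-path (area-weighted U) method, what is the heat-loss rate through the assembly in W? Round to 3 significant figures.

U_eff = 0.74/3.19 + 0.26/1.53 = 0.232 + 0.1699 = 0.4019
R_eff = 1/U_eff = 2.488 m²·K/W
Q = 65.4 × (22.9 − (-16.5)) / 2.488 = 1036 W

1040 W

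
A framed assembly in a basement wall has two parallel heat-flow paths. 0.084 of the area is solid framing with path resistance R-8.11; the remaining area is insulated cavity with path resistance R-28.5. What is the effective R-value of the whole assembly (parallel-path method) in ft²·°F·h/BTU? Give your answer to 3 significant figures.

U_eff = 0.916/28.5 + 0.084/8.11 = 0.03214 + 0.01036 = 0.0425
R_eff = 1/U_eff = 23.53 ft²·°F·h/BTU

23.5 ft²·°F·h/BTU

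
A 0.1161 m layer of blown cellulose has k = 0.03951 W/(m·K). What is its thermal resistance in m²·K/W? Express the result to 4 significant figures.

R = L/k = 0.1161/0.03951 = 2.9385 m²·K/W

2.938 m²·K/W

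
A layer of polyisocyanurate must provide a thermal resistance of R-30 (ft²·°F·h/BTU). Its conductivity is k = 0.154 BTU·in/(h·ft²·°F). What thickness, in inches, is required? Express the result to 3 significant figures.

4.62 in

L = R × k = 30 × 0.154 = 4.62 in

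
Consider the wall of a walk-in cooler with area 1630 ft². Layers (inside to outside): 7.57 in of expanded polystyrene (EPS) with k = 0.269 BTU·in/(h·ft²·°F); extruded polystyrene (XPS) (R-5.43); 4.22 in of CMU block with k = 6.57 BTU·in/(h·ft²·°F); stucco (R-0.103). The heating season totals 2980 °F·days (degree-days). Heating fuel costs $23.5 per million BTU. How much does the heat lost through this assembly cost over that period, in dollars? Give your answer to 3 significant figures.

79.8 dollars

7.57/0.269 = 28.14
4.22/6.57 = 0.6423
R_total = 28.14 + 5.43 + 0.6423 + 0.103 = 34.32 ft²·°F·h/BTU
E = A × HDD × 24 / R = 1630 × 2980 × 24 / 34.32 = 3397000 BTU
Cost = 3397000/10⁶ × 23.5 = $79.83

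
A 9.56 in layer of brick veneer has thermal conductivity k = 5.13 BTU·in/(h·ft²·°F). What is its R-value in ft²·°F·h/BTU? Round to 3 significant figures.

1.86 ft²·°F·h/BTU

R = L/k = 9.56/5.13 = 1.864 ft²·°F·h/BTU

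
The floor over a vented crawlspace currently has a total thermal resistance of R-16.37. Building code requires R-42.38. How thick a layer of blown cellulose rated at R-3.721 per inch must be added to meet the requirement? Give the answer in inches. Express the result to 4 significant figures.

ΔR = 42.38 − 16.37 = 26.01 ft²·°F·h/BTU
L = ΔR / (R/in) = 26.01/3.721 = 6.9901 in

6.990 in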